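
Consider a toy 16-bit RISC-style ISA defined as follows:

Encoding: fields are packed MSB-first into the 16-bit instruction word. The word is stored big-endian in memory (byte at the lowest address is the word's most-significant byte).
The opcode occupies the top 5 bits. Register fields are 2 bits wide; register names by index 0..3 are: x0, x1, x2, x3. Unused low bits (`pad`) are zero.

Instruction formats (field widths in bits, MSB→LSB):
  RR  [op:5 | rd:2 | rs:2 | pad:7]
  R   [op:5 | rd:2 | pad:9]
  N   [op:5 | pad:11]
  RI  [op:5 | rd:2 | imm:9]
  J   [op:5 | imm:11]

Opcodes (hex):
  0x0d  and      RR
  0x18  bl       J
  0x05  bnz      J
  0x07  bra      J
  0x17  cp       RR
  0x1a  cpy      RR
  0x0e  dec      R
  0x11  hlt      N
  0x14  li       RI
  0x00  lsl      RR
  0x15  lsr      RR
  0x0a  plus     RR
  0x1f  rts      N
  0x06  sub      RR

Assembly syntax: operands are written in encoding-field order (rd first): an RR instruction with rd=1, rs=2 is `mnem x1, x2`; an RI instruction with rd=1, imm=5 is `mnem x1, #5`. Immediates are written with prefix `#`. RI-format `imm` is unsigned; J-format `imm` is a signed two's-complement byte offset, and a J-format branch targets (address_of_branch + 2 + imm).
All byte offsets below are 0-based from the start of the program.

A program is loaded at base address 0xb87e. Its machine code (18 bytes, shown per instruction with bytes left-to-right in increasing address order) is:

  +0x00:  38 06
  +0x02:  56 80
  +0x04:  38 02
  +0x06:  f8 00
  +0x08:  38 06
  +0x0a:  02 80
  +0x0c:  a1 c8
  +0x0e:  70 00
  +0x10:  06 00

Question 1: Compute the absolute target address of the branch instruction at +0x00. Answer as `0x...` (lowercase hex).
[00] 38 06 → 0x3806
  opcode bits[15:11]=0x7: bra/J
  imm@[10:0]=0x6 ⇒ #6
  target = base 0xb87e + off 0x00 + 2 + imm 6 = 0xb886

0xb886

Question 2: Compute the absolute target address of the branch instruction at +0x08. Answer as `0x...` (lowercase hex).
off 0x08: read 38 06 as big → 0x3806
  op=0x3806>>11=0x7 ⇒ bra (J)
  imm: (w>>0)&0x7ff=0x6 → #6
  target = base 0xb87e + off 0x08 + 2 + imm 6 = 0xb88e

0xb88e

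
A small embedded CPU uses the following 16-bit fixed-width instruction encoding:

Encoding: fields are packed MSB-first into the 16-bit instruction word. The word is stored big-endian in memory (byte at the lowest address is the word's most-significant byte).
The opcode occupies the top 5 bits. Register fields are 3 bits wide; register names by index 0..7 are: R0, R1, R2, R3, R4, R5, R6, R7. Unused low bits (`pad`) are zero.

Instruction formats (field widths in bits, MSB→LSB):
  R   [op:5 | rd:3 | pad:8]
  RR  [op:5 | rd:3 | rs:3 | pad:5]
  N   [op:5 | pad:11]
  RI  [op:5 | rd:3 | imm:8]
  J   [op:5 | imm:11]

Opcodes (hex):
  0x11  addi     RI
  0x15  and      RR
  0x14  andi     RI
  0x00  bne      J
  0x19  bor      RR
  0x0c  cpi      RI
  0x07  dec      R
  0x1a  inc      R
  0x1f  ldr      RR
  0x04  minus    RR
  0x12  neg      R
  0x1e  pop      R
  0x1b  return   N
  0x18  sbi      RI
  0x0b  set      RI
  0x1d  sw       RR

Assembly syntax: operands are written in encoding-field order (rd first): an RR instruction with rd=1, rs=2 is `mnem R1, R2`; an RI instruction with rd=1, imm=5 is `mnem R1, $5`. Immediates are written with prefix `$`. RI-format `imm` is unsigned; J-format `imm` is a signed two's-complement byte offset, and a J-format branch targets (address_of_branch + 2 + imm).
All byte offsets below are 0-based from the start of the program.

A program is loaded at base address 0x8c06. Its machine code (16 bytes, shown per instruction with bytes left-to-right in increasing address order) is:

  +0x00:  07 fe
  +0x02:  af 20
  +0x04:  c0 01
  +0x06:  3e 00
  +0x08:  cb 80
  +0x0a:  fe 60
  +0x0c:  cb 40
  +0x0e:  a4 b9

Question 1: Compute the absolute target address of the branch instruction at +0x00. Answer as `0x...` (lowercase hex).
0x8c06

+0x00: 07 fe ⇒ word 0x07fe (big)
  top 5b → 0x0 → bne [J]
  imm: (w>>0)&0x7ff=0x7fe (s11→-2) → $-2
  target = base 0x8c06 + off 0x00 + 2 + imm -2 = 0x8c06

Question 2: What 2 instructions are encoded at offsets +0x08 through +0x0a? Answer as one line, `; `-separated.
bor R3, R4; ldr R6, R3

@+08  big-endian(cb 80) = 0xcb80
  top 5b → 0x19 → bor [RR]
  [10:8] rd=3 = R3
  [7:5] rs=4 = R4
@+0a  big-endian(fe 60) = 0xfe60
  top 5b → 0x1f → ldr [RR]
  [10:8] rd=6 = R6
  [7:5] rs=3 = R3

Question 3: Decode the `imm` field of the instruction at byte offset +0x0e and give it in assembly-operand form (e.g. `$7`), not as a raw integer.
@+0e  big-endian(a4 b9) = 0xa4b9
  opcode bits[15:11]=0x14: andi/RI
  rd: (w>>8)&0x7=0x4 → R4
  imm: (w>>0)&0xff=0xb9 → $185

$185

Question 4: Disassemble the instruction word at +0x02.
and R7, R1

off 0x02: read af 20 as big → 0xaf20
  op=0xaf20>>11=0x15 ⇒ and (RR)
  [10:8] rd=7 = R7
  [7:5] rs=1 = R1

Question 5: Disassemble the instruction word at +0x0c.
bor R3, R2

@+0c  big-endian(cb 40) = 0xcb40
  top 5b → 0x19 → bor [RR]
  [10:8] rd=3 = R3
  [7:5] rs=2 = R2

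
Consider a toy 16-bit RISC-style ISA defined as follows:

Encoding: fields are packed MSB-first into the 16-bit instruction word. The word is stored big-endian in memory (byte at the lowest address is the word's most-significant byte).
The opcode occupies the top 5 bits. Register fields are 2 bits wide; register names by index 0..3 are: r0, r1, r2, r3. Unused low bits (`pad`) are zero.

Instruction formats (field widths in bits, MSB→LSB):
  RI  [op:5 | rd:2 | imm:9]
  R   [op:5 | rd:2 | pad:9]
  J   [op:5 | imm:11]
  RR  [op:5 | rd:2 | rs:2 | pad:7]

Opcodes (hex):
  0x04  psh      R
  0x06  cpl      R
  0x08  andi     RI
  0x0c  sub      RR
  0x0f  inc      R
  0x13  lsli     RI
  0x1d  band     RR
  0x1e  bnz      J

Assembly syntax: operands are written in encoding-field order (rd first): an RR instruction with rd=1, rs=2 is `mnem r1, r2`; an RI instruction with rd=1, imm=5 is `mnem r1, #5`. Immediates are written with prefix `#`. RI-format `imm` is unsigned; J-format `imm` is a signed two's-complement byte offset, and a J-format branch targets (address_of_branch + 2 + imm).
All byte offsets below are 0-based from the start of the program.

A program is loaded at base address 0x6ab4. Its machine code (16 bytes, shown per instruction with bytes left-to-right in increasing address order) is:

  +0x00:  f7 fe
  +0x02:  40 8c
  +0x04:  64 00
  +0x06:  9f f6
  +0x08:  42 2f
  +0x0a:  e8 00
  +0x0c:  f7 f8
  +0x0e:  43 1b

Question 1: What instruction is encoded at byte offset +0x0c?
off 0x0c: read f7 f8 as big → 0xf7f8
  opcode bits[15:11]=0x1e: bnz/J
  imm: (w>>0)&0x7ff=0x7f8 (s11→-8) → #-8

bnz #-8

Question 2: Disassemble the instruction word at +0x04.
[04] 64 00 → 0x6400
  opcode bits[15:11]=0xc: sub/RR
  [10:9] rd=2 = r2
  [8:7] rs=0 = r0

sub r2, r0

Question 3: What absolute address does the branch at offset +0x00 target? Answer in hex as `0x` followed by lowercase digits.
[00] f7 fe → 0xf7fe
  top 5b → 0x1e → bnz [J]
  imm@[10:0]=0x7fe (s11→-2) ⇒ #-2
  target = base 0x6ab4 + off 0x00 + 2 + imm -2 = 0x6ab4

0x6ab4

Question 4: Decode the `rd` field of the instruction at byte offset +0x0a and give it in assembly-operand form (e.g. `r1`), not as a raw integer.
@+0a  big-endian(e8 00) = 0xe800
  top 5b → 0x1d → band [RR]
  rd: (w>>9)&0x3=0x0 → r0
  rs: (w>>7)&0x3=0x0 → r0

r0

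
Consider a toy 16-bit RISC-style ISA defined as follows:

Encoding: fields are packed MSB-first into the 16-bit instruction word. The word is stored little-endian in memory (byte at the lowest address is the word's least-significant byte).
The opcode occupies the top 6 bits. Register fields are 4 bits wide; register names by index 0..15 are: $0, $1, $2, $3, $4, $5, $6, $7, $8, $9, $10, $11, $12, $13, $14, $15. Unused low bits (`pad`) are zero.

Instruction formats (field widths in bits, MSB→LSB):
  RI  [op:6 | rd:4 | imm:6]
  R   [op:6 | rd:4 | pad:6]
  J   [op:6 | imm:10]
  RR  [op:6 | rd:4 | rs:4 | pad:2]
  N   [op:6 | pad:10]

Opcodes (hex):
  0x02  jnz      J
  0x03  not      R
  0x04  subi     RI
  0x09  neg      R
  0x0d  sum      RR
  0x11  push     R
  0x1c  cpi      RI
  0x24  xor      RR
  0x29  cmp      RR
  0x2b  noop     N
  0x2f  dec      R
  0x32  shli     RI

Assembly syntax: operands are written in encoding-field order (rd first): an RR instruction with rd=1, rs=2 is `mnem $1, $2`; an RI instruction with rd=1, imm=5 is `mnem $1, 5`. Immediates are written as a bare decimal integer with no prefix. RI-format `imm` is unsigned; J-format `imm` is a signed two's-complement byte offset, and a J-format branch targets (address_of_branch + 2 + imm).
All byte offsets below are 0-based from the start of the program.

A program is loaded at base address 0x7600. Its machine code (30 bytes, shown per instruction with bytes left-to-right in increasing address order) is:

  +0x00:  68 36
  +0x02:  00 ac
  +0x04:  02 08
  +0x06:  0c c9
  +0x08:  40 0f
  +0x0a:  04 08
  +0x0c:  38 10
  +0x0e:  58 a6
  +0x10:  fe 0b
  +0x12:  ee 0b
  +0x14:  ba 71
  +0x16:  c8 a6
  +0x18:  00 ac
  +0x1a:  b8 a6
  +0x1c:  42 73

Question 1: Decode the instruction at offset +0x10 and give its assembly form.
jnz -2

+0x10: fe 0b ⇒ word 0x0bfe (little)
  op=0x0bfe>>10=0x2 ⇒ jnz (J)
  imm@[9:0]=0x3fe (s10→-2) ⇒ -2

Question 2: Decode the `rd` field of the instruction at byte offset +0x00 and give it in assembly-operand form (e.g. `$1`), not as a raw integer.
$9

off 0x00: read 68 36 as little → 0x3668
  op=0x3668>>10=0xd ⇒ sum (RR)
  rd@[9:6]=0x9 ⇒ $9
  rs@[5:2]=0xa ⇒ $10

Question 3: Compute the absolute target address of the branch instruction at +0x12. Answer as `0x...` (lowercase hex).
+0x12: ee 0b ⇒ word 0x0bee (little)
  top 6b → 0x2 → jnz [J]
  imm: (w>>0)&0x3ff=0x3ee (s10→-18) → -18
  target = base 0x7600 + off 0x12 + 2 + imm -18 = 0x7602

0x7602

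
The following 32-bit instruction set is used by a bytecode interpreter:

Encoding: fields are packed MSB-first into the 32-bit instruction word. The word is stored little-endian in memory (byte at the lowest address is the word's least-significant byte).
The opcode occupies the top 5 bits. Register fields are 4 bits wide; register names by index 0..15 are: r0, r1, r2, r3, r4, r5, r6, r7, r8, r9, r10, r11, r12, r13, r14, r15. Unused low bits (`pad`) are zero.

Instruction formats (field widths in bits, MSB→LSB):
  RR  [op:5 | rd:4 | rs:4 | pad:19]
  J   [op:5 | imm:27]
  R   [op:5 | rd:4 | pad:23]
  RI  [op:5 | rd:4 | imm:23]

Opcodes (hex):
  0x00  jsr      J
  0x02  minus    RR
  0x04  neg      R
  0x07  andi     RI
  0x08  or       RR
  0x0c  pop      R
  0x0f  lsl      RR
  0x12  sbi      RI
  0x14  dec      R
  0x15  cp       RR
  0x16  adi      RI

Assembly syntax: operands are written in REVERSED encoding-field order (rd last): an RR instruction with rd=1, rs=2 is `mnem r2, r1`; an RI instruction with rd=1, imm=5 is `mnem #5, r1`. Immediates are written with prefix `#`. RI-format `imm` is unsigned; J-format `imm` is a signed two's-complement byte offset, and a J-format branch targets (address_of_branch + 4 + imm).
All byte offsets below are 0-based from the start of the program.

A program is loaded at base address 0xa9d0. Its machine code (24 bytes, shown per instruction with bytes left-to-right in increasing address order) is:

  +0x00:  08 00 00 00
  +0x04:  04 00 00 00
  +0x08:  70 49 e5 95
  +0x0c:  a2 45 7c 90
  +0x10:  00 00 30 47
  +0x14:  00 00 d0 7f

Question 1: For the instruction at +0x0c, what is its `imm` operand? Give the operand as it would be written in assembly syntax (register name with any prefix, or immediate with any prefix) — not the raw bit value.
#8144290

@+0c  little-endian(a2 45 7c 90) = 0x907c45a2
  top 5b → 0x12 → sbi [RI]
  rd@[26:23]=0x0 ⇒ r0
  imm@[22:0]=0x7c45a2 ⇒ #8144290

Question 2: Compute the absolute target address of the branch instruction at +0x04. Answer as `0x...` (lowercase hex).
off 0x04: read 04 00 00 00 as little → 0x00000004
  opcode bits[31:27]=0x0: jsr/J
  imm@[26:0]=0x4 ⇒ #4
  target = base 0xa9d0 + off 0x04 + 4 + imm 4 = 0xa9dc

0xa9dc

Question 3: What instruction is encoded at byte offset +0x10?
or r6, r14

[10] 00 00 30 47 → 0x47300000
  top 5b → 0x8 → or [RR]
  [26:23] rd=14 = r14
  [22:19] rs=6 = r6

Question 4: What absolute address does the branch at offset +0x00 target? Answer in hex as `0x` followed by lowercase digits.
0xa9dc

off 0x00: read 08 00 00 00 as little → 0x00000008
  top 5b → 0x0 → jsr [J]
  [26:0] imm=8 = #8
  target = base 0xa9d0 + off 0x00 + 4 + imm 8 = 0xa9dc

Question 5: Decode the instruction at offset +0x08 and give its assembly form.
off 0x08: read 70 49 e5 95 as little → 0x95e54970
  top 5b → 0x12 → sbi [RI]
  rd@[26:23]=0xb ⇒ r11
  imm@[22:0]=0x654970 ⇒ #6637936

sbi #6637936, r11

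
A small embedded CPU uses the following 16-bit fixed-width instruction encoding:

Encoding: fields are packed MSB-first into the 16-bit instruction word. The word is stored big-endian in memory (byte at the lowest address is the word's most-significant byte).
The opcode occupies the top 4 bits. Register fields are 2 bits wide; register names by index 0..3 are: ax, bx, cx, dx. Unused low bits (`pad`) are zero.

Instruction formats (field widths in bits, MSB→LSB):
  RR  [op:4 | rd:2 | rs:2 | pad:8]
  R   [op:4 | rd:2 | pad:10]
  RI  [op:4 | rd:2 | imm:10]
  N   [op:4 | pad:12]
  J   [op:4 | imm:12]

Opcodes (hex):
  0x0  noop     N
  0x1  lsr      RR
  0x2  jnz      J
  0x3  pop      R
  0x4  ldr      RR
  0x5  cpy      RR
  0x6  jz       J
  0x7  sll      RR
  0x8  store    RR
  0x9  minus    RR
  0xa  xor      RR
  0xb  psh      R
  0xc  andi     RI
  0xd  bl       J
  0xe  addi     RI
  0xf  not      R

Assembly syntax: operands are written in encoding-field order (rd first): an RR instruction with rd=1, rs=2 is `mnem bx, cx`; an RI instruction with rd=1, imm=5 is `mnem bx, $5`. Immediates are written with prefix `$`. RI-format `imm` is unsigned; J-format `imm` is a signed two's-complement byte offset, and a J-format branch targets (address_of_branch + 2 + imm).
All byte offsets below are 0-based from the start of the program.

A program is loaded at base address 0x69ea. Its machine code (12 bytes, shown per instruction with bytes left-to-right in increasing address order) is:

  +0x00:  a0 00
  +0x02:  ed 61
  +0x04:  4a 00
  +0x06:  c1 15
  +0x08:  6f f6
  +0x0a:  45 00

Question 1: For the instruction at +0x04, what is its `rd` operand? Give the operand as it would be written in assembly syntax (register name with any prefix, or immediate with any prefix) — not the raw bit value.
+0x04: 4a 00 ⇒ word 0x4a00 (big)
  top 4b → 0x4 → ldr [RR]
  [11:10] rd=2 = cx
  [9:8] rs=2 = cx

cx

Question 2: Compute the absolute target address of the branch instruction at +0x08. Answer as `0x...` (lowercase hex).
0x69ea

+0x08: 6f f6 ⇒ word 0x6ff6 (big)
  op=0x6ff6>>12=0x6 ⇒ jz (J)
  [11:0] imm=4086 (s12→-10) = $-10
  target = base 0x69ea + off 0x08 + 2 + imm -10 = 0x69ea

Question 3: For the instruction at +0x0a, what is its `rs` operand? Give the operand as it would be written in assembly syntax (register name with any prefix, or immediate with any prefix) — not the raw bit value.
bx

+0x0a: 45 00 ⇒ word 0x4500 (big)
  op=0x4500>>12=0x4 ⇒ ldr (RR)
  rd@[11:10]=0x1 ⇒ bx
  rs@[9:8]=0x1 ⇒ bx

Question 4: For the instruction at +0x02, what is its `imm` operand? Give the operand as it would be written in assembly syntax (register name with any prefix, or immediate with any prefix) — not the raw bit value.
@+02  big-endian(ed 61) = 0xed61
  opcode bits[15:12]=0xe: addi/RI
  rd: (w>>10)&0x3=0x3 → dx
  imm: (w>>0)&0x3ff=0x161 → $353

$353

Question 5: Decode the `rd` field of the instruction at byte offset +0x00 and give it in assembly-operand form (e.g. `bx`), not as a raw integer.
[00] a0 00 → 0xa000
  opcode bits[15:12]=0xa: xor/RR
  rd@[11:10]=0x0 ⇒ ax
  rs@[9:8]=0x0 ⇒ ax

ax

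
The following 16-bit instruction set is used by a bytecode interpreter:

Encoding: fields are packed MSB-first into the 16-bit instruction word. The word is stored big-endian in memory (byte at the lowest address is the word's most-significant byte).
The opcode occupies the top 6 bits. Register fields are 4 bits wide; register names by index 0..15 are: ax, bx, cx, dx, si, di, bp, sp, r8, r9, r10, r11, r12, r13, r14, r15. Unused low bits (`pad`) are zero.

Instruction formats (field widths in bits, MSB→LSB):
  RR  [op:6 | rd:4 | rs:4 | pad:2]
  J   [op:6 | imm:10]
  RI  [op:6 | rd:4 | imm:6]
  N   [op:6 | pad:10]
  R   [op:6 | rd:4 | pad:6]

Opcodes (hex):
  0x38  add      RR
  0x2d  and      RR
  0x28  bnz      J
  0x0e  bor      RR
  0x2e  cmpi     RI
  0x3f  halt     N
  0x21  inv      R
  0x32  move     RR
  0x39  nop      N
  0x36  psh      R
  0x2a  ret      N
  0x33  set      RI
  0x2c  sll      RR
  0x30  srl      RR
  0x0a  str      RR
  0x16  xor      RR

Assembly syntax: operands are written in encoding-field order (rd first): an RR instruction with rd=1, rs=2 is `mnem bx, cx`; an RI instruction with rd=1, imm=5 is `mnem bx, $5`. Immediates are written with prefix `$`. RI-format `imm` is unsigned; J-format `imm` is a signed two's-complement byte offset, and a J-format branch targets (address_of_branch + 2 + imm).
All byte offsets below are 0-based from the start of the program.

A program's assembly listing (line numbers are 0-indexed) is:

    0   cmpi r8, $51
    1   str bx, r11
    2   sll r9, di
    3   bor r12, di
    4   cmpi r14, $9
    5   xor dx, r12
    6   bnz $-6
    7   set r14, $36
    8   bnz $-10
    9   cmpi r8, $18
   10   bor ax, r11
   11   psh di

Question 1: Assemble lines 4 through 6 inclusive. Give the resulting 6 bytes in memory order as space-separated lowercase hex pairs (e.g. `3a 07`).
bb 89 58 f0 a3 fa

line 4 (cmpi): pack op=0x2e:6|rd=14:4|imm=9:6 = 0xbb89; big→ bb 89
line 5 (xor): pack op=0x16:6|rd=3:4|rs=12:4|pad=0:2 = 0x58f0; big→ 58 f0
line 6 (bnz): pack op=0x28:6|imm=-6:10 = 0xa3fa; big→ a3 fa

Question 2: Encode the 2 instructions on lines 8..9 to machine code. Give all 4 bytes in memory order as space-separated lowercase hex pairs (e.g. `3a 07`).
line 8 (bnz): pack op=0x28:6|imm=-10:10 = 0xa3f6; big→ a3 f6
line 9 (cmpi): pack op=0x2e:6|rd=8:4|imm=18:6 = 0xba12; big→ ba 12

a3 f6 ba 12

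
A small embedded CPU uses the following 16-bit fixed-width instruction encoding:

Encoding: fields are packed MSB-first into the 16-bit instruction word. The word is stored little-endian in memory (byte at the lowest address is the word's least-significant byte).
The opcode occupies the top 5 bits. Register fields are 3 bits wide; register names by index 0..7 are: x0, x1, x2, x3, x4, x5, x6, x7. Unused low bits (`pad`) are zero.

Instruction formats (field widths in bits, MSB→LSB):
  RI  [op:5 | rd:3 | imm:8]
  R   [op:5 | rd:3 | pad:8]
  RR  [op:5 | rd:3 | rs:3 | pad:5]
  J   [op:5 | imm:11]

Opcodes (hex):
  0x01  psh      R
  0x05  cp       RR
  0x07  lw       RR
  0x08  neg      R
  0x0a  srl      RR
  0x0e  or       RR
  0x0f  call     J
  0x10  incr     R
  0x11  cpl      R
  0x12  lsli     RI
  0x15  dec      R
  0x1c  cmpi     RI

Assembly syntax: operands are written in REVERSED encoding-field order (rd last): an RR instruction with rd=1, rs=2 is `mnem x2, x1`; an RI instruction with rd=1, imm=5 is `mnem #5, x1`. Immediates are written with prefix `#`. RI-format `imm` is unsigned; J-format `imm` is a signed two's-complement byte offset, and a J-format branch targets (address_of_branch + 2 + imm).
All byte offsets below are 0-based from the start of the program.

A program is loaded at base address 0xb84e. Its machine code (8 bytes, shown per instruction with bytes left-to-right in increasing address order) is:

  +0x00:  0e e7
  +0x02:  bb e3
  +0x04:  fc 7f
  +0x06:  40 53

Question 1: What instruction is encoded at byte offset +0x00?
cmpi #14, x7

@+00  little-endian(0e e7) = 0xe70e
  opcode bits[15:11]=0x1c: cmpi/RI
  [10:8] rd=7 = x7
  [7:0] imm=14 = #14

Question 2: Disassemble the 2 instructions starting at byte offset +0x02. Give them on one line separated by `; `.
[02] bb e3 → 0xe3bb
  top 5b → 0x1c → cmpi [RI]
  rd: (w>>8)&0x7=0x3 → x3
  imm: (w>>0)&0xff=0xbb → #187
[04] fc 7f → 0x7ffc
  top 5b → 0xf → call [J]
  imm: (w>>0)&0x7ff=0x7fc (s11→-4) → #-4

cmpi #187, x3; call #-4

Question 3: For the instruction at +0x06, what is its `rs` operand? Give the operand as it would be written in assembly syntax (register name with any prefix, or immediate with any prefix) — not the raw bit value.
off 0x06: read 40 53 as little → 0x5340
  op=0x5340>>11=0xa ⇒ srl (RR)
  rd@[10:8]=0x3 ⇒ x3
  rs@[7:5]=0x2 ⇒ x2

x2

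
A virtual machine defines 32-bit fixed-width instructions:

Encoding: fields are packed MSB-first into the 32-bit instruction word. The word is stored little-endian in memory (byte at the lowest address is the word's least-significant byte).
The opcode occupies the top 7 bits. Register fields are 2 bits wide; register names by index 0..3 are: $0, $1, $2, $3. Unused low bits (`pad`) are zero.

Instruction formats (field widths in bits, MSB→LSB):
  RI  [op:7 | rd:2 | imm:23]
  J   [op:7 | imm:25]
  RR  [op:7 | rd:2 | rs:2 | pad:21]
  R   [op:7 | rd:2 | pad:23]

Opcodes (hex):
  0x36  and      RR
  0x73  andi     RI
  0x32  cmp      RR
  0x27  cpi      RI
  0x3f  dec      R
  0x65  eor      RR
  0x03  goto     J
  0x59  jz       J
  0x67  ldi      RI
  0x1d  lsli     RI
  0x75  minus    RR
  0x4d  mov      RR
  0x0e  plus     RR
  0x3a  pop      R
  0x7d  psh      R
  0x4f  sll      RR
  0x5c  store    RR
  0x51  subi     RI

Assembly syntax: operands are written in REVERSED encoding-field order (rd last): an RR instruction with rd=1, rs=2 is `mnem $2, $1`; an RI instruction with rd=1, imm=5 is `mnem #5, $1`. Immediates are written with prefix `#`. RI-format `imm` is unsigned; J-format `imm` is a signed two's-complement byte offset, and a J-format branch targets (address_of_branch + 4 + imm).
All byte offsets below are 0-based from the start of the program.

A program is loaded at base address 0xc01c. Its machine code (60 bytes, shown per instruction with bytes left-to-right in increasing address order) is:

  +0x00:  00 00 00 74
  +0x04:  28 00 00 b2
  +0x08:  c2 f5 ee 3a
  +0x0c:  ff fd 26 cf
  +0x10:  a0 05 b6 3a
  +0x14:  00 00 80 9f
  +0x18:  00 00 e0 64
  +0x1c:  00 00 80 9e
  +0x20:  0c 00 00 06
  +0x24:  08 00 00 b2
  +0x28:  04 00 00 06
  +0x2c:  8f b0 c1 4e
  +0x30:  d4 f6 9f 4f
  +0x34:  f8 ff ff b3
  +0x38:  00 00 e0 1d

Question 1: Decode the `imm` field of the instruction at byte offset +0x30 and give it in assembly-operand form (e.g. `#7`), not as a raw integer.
+0x30: d4 f6 9f 4f ⇒ word 0x4f9ff6d4 (little)
  opcode bits[31:25]=0x27: cpi/RI
  rd: (w>>23)&0x3=0x3 → $3
  imm: (w>>0)&0x7fffff=0x1ff6d4 → #2094804

#2094804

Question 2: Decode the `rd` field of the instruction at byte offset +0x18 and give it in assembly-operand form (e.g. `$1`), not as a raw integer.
$1

off 0x18: read 00 00 e0 64 as little → 0x64e00000
  opcode bits[31:25]=0x32: cmp/RR
  rd@[24:23]=0x1 ⇒ $1
  rs@[22:21]=0x3 ⇒ $3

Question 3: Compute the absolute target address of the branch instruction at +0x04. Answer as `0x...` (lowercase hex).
0xc04c

+0x04: 28 00 00 b2 ⇒ word 0xb2000028 (little)
  op=0xb2000028>>25=0x59 ⇒ jz (J)
  imm: (w>>0)&0x1ffffff=0x28 → #40
  target = base 0xc01c + off 0x04 + 4 + imm 40 = 0xc04c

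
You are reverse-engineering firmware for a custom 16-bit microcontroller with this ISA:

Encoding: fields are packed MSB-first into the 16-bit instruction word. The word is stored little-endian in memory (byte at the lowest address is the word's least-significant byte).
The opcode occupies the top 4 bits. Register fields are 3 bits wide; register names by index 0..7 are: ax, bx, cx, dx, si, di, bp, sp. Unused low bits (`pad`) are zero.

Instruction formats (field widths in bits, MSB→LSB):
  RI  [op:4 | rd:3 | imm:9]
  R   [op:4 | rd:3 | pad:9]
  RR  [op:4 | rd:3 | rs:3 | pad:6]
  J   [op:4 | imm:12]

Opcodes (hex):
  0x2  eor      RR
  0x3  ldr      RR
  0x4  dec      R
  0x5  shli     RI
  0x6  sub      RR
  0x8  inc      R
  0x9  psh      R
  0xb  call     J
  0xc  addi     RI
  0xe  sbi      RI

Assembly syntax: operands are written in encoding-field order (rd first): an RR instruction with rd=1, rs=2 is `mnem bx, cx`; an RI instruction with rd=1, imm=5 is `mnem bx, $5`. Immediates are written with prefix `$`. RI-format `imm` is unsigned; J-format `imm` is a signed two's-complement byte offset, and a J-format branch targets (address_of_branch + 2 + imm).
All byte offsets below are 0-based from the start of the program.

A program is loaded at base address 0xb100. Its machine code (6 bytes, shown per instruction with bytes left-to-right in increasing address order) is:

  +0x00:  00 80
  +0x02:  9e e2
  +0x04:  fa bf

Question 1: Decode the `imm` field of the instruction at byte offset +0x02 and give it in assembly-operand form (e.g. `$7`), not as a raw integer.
[02] 9e e2 → 0xe29e
  top 4b → 0xe → sbi [RI]
  [11:9] rd=1 = bx
  [8:0] imm=158 = $158

$158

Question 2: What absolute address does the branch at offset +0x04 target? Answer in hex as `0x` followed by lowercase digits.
[04] fa bf → 0xbffa
  top 4b → 0xb → call [J]
  imm@[11:0]=0xffa (s12→-6) ⇒ $-6
  target = base 0xb100 + off 0x04 + 2 + imm -6 = 0xb100

0xb100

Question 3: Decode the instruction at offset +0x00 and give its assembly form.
inc ax

+0x00: 00 80 ⇒ word 0x8000 (little)
  top 4b → 0x8 → inc [R]
  rd: (w>>9)&0x7=0x0 → ax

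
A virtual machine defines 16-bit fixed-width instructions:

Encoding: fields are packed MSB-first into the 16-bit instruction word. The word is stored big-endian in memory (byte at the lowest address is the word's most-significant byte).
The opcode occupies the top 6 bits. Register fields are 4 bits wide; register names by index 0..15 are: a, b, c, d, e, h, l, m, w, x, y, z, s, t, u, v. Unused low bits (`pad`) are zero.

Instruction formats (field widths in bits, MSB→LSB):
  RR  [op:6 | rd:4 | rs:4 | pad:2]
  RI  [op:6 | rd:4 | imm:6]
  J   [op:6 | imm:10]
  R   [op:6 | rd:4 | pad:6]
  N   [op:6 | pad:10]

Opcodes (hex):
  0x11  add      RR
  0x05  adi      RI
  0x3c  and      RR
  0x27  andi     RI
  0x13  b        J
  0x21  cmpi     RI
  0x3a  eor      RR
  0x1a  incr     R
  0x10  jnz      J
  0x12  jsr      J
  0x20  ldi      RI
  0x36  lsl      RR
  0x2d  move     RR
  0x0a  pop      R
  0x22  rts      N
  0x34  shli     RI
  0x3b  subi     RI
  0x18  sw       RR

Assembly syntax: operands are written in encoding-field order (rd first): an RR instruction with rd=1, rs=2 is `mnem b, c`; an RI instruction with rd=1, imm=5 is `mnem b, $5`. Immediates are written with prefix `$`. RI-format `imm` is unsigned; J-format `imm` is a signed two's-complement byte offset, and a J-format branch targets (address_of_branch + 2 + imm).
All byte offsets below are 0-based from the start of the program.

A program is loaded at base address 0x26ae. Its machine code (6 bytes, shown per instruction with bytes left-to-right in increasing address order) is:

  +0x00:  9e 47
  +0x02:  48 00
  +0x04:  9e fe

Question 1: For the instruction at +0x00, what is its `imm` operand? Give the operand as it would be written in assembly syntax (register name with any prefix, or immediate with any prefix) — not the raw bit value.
off 0x00: read 9e 47 as big → 0x9e47
  top 6b → 0x27 → andi [RI]
  [9:6] rd=9 = x
  [5:0] imm=7 = $7

$7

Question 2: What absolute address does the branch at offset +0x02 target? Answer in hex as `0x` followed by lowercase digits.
0x26b2

[02] 48 00 → 0x4800
  opcode bits[15:10]=0x12: jsr/J
  imm: (w>>0)&0x3ff=0x0 → $0
  target = base 0x26ae + off 0x02 + 2 + imm 0 = 0x26b2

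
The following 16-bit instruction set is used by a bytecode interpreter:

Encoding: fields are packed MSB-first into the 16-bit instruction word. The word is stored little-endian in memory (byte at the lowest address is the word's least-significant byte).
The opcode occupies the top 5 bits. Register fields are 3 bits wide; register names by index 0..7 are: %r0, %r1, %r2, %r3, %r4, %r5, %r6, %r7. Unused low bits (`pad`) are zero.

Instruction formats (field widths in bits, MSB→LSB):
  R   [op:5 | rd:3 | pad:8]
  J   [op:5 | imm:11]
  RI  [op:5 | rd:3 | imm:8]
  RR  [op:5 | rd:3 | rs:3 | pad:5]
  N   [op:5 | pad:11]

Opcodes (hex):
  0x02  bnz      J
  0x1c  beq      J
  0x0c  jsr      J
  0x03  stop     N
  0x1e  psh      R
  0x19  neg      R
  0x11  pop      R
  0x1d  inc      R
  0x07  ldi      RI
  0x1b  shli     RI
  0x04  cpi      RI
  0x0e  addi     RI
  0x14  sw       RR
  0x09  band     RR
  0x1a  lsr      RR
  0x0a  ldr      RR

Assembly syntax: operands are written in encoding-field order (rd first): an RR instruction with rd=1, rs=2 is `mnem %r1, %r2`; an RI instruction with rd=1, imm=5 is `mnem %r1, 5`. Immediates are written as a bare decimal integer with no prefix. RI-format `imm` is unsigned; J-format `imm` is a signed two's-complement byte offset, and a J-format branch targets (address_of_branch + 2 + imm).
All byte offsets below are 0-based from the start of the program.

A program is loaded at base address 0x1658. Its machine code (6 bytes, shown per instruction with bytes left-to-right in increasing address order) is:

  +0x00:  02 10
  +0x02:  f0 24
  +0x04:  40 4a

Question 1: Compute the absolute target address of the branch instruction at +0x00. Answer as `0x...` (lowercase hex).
0x165c

@+00  little-endian(02 10) = 0x1002
  op=0x1002>>11=0x2 ⇒ bnz (J)
  imm@[10:0]=0x2 ⇒ 2
  target = base 0x1658 + off 0x00 + 2 + imm 2 = 0x165c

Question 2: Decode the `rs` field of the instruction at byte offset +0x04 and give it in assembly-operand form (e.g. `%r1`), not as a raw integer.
+0x04: 40 4a ⇒ word 0x4a40 (little)
  op=0x4a40>>11=0x9 ⇒ band (RR)
  rd@[10:8]=0x2 ⇒ %r2
  rs@[7:5]=0x2 ⇒ %r2

%r2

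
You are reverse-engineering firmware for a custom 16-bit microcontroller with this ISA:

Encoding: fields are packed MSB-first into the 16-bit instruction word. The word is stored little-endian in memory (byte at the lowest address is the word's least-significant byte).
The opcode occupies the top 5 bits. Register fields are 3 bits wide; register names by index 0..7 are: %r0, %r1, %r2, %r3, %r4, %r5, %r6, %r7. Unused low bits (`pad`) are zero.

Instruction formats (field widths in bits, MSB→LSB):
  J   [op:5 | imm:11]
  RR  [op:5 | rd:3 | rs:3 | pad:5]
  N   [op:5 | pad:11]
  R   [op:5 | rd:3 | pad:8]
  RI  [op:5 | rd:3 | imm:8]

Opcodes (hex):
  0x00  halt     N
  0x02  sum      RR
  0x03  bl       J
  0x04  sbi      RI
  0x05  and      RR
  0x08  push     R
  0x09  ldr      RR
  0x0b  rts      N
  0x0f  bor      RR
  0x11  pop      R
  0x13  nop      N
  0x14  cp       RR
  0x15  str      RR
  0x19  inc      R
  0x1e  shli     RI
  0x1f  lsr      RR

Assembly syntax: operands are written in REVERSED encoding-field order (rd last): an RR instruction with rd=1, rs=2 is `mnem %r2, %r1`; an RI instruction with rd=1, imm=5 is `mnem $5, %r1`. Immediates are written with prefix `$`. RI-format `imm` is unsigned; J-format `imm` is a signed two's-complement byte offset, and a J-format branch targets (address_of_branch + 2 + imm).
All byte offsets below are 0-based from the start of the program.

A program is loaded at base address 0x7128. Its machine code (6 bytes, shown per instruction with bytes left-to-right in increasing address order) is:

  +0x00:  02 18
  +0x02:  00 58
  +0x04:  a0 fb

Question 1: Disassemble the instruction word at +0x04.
+0x04: a0 fb ⇒ word 0xfba0 (little)
  op=0xfba0>>11=0x1f ⇒ lsr (RR)
  rd: (w>>8)&0x7=0x3 → %r3
  rs: (w>>5)&0x7=0x5 → %r5

lsr %r5, %r3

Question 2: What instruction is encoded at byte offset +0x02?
[02] 00 58 → 0x5800
  op=0x5800>>11=0xb ⇒ rts (N)

rts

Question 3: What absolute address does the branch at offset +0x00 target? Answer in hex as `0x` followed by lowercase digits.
0x712c

+0x00: 02 18 ⇒ word 0x1802 (little)
  opcode bits[15:11]=0x3: bl/J
  imm: (w>>0)&0x7ff=0x2 → $2
  target = base 0x7128 + off 0x00 + 2 + imm 2 = 0x712c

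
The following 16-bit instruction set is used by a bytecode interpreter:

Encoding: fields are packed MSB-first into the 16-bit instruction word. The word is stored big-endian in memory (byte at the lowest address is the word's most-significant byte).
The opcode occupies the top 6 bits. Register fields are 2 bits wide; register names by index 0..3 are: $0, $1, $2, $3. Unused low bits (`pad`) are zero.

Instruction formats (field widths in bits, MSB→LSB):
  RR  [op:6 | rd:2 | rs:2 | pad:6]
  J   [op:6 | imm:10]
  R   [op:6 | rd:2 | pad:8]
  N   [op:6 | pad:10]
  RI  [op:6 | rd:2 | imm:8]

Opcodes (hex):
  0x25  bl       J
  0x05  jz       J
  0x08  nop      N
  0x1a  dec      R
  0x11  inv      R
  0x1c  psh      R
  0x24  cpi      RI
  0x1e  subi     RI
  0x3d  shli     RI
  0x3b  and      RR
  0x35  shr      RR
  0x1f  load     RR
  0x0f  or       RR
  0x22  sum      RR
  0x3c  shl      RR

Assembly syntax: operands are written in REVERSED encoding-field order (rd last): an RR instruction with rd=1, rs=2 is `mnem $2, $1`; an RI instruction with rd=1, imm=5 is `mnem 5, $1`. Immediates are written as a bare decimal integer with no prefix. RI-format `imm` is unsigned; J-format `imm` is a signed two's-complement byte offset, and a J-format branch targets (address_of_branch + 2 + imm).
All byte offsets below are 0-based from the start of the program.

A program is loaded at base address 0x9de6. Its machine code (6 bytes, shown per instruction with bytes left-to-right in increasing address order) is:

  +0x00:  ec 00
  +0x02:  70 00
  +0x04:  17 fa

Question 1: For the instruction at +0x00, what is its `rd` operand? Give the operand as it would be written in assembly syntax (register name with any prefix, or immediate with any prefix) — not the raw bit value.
$0

[00] ec 00 → 0xec00
  opcode bits[15:10]=0x3b: and/RR
  rd: (w>>8)&0x3=0x0 → $0
  rs: (w>>6)&0x3=0x0 → $0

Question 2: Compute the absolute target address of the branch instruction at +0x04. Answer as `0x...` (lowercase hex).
@+04  big-endian(17 fa) = 0x17fa
  opcode bits[15:10]=0x5: jz/J
  imm: (w>>0)&0x3ff=0x3fa (s10→-6) → -6
  target = base 0x9de6 + off 0x04 + 2 + imm -6 = 0x9de6

0x9de6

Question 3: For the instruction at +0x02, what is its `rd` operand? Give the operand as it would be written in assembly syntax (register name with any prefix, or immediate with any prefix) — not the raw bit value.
off 0x02: read 70 00 as big → 0x7000
  top 6b → 0x1c → psh [R]
  [9:8] rd=0 = $0

$0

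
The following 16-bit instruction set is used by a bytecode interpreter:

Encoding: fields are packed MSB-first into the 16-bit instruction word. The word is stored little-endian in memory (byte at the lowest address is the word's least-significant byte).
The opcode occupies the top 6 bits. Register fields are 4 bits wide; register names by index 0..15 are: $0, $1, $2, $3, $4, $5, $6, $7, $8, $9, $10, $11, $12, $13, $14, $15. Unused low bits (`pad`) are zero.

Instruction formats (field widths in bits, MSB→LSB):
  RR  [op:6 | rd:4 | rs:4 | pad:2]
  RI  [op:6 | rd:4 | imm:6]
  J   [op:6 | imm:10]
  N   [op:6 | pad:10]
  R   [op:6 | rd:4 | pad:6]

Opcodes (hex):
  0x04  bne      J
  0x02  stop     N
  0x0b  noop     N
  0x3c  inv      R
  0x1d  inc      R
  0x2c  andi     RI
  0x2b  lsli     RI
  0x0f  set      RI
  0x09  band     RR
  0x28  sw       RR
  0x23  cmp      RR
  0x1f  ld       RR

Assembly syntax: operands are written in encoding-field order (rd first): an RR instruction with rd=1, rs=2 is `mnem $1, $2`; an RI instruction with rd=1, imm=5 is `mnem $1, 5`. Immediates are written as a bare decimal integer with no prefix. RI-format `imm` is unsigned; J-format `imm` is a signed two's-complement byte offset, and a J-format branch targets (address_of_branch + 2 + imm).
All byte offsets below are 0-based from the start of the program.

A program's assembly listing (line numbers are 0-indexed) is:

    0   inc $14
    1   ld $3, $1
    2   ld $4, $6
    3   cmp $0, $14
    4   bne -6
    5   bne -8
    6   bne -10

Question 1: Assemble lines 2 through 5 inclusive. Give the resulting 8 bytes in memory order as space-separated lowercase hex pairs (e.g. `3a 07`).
line 2 (ld): pack op=0x1f:6|rd=4:4|rs=6:4|pad=0:2 = 0x7d18; little→ 18 7d
line 3 (cmp): pack op=0x23:6|rd=0:4|rs=14:4|pad=0:2 = 0x8c38; little→ 38 8c
line 4 (bne): pack op=0x4:6|imm=-6:10 = 0x13fa; little→ fa 13
line 5 (bne): pack op=0x4:6|imm=-8:10 = 0x13f8; little→ f8 13

18 7d 38 8c fa 13 f8 13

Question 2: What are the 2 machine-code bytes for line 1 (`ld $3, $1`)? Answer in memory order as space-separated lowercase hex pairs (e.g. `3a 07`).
c4 7c

line 1 (ld): pack op=0x1f:6|rd=3:4|rs=1:4|pad=0:2 = 0x7cc4; little→ c4 7c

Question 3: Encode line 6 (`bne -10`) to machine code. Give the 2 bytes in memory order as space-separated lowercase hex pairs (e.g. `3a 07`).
f6 13

line 6 (bne): pack op=0x4:6|imm=-10:10 = 0x13f6; little→ f6 13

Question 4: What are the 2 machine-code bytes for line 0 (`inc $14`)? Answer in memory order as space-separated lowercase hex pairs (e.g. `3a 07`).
80 77

line 0 (inc): pack op=0x1d:6|rd=14:4|pad=0:6 = 0x7780; little→ 80 77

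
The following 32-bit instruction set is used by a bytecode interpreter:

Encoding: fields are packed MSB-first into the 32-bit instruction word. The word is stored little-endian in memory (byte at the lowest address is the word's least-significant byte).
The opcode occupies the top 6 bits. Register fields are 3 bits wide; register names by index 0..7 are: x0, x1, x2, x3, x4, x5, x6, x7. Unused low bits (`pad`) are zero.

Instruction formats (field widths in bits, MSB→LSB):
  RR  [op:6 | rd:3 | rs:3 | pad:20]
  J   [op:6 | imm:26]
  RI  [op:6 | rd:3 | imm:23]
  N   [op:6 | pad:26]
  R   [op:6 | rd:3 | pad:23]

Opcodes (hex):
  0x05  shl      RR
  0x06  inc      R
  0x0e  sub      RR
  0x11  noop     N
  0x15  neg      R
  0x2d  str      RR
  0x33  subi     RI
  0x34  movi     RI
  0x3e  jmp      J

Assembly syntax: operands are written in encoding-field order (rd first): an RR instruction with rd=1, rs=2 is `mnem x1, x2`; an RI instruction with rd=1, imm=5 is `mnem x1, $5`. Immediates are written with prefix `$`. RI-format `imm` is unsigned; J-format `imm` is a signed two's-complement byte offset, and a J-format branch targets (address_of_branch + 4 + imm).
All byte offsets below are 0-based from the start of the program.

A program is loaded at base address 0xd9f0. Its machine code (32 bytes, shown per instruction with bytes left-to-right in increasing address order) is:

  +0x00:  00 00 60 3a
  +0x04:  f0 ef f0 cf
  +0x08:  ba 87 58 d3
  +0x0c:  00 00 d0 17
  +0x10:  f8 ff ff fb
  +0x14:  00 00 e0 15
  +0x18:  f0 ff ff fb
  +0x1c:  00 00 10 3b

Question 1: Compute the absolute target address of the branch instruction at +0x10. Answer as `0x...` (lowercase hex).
[10] f8 ff ff fb → 0xfbfffff8
  opcode bits[31:26]=0x3e: jmp/J
  [25:0] imm=67108856 (s26→-8) = $-8
  target = base 0xd9f0 + off 0x10 + 4 + imm -8 = 0xd9fc

0xd9fc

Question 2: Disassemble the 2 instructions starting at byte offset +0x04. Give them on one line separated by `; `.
@+04  little-endian(f0 ef f0 cf) = 0xcff0eff0
  opcode bits[31:26]=0x33: subi/RI
  rd@[25:23]=0x7 ⇒ x7
  imm@[22:0]=0x70eff0 ⇒ $7401456
@+08  little-endian(ba 87 58 d3) = 0xd35887ba
  opcode bits[31:26]=0x34: movi/RI
  rd@[25:23]=0x6 ⇒ x6
  imm@[22:0]=0x5887ba ⇒ $5801914

subi x7, $7401456; movi x6, $5801914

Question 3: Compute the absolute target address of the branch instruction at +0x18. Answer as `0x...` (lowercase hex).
0xd9fc

+0x18: f0 ff ff fb ⇒ word 0xfbfffff0 (little)
  opcode bits[31:26]=0x3e: jmp/J
  [25:0] imm=67108848 (s26→-16) = $-16
  target = base 0xd9f0 + off 0x18 + 4 + imm -16 = 0xd9fc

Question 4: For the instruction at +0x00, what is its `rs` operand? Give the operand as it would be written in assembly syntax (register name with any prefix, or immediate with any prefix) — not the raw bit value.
@+00  little-endian(00 00 60 3a) = 0x3a600000
  top 6b → 0xe → sub [RR]
  [25:23] rd=4 = x4
  [22:20] rs=6 = x6

x6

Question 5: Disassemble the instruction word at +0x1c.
sub x6, x1

off 0x1c: read 00 00 10 3b as little → 0x3b100000
  op=0x3b100000>>26=0xe ⇒ sub (RR)
  rd: (w>>23)&0x7=0x6 → x6
  rs: (w>>20)&0x7=0x1 → x1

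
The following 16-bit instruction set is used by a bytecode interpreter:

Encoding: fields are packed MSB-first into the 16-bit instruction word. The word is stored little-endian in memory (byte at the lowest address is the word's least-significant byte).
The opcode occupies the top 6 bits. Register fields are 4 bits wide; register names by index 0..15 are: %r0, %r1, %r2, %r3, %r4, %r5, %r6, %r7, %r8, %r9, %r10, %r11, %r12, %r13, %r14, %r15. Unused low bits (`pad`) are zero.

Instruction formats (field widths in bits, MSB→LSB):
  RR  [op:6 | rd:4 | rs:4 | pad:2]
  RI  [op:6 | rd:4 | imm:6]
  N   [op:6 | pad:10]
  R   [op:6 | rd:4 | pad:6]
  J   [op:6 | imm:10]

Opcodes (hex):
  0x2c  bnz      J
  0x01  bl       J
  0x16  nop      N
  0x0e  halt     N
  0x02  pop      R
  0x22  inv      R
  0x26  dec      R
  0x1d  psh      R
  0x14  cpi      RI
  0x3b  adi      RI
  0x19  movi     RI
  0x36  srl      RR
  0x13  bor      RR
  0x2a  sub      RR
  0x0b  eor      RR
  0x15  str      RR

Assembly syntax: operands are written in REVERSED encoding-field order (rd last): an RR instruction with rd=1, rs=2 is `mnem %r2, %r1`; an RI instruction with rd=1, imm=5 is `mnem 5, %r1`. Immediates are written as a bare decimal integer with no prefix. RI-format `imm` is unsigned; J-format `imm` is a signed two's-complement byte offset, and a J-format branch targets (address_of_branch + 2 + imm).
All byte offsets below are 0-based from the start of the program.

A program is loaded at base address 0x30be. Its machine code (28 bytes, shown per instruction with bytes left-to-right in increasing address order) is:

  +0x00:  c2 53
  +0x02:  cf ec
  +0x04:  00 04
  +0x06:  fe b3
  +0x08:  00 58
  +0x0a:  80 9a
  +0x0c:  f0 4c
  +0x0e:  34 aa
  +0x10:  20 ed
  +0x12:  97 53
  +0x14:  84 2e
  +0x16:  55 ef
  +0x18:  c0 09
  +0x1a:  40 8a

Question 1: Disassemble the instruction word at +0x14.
off 0x14: read 84 2e as little → 0x2e84
  opcode bits[15:10]=0xb: eor/RR
  rd: (w>>6)&0xf=0xa → %r10
  rs: (w>>2)&0xf=0x1 → %r1

eor %r1, %r10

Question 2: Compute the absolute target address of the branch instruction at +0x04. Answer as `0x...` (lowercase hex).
0x30c4

+0x04: 00 04 ⇒ word 0x0400 (little)
  opcode bits[15:10]=0x1: bl/J
  imm: (w>>0)&0x3ff=0x0 → 0
  target = base 0x30be + off 0x04 + 2 + imm 0 = 0x30c4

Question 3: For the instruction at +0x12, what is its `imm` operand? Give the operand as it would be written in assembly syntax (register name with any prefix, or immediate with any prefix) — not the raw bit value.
23

+0x12: 97 53 ⇒ word 0x5397 (little)
  opcode bits[15:10]=0x14: cpi/RI
  rd: (w>>6)&0xf=0xe → %r14
  imm: (w>>0)&0x3f=0x17 → 23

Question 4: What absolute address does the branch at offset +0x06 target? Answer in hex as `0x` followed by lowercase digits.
[06] fe b3 → 0xb3fe
  opcode bits[15:10]=0x2c: bnz/J
  [9:0] imm=1022 (s10→-2) = -2
  target = base 0x30be + off 0x06 + 2 + imm -2 = 0x30c4

0x30c4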